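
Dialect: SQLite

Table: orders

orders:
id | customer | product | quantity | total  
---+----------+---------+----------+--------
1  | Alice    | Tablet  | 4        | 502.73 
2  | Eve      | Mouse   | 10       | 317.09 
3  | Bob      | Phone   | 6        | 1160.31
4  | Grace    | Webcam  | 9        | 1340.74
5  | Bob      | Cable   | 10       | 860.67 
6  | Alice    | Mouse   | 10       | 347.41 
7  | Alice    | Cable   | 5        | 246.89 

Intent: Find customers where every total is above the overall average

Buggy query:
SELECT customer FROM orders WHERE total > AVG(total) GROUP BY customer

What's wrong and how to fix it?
Bug: WHERE evaluates per row before aggregation, so AVG() is unavailable

Fix: Compute the overall average in a scalar subquery and compare each group's MIN against it in HAVING

Corrected query:
SELECT customer FROM orders GROUP BY customer HAVING MIN(total) > (SELECT AVG(total) FROM orders)

Result:
customer
--------
Bob     
Grace   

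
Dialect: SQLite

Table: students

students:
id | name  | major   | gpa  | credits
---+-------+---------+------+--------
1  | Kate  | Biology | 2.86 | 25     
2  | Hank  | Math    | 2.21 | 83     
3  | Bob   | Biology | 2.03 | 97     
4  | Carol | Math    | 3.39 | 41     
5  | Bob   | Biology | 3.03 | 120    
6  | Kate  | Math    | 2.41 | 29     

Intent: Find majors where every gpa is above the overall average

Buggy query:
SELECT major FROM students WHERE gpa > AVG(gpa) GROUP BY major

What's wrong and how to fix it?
Bug: WHERE evaluates per row before aggregation, so AVG() is unavailable

Fix: Compute the overall average in a scalar subquery and compare each group's MIN against it in HAVING

Corrected query:
SELECT major FROM students GROUP BY major HAVING MIN(gpa) > (SELECT AVG(gpa) FROM students)

Result:
(no rows)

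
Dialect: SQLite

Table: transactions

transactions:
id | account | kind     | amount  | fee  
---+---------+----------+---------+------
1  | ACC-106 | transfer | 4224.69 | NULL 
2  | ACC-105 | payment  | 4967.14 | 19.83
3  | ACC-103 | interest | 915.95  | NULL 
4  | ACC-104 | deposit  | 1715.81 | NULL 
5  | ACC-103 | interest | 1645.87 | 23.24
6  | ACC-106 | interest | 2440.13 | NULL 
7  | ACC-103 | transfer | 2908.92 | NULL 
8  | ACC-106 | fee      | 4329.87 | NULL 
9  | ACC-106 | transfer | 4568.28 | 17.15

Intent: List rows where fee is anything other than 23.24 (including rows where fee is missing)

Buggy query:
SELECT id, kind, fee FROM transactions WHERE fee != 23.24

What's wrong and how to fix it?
Bug: Inequality against NULL is unknown, not true; rows with NULL are dropped

Fix: Add an explicit OR fee IS NULL to include the missing-value rows

Corrected query:
SELECT id, kind, fee FROM transactions WHERE fee != 23.24 OR fee IS NULL

Result:
id | kind     | fee  
---+----------+------
1  | transfer | NULL 
2  | payment  | 19.83
3  | interest | NULL 
4  | deposit  | NULL 
6  | interest | NULL 
7  | transfer | NULL 
8  | fee      | NULL 
9  | transfer | 17.15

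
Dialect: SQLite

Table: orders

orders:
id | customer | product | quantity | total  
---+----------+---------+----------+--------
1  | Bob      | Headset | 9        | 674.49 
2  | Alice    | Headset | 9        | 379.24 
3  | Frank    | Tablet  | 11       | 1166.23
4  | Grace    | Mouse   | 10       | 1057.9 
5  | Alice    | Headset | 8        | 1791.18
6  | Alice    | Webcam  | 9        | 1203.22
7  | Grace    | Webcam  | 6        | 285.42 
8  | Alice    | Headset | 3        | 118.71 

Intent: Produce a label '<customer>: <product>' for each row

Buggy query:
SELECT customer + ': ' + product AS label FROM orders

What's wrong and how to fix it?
Bug: '+' is numeric addition; on text columns SQLite converts them to 0 instead of concatenating

Fix: Replace + with || to concatenate text

Corrected query:
SELECT customer || ': ' || product AS label FROM orders

Result:
label         
--------------
Bob: Headset  
Alice: Headset
Frank: Tablet 
Grace: Mouse  
Alice: Headset
Alice: Webcam 
Grace: Webcam 
Alice: Headset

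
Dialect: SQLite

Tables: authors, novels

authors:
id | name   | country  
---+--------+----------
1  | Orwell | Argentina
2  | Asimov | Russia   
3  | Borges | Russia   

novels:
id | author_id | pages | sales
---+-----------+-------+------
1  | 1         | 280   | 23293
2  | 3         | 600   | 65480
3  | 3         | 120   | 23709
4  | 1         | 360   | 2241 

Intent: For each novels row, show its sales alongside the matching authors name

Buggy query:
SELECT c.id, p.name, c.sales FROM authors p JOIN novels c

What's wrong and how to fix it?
Bug: Missing join condition: each novels row is matched to all authors rows instead of just its own

Fix: Add ON c.author_id = p.id to the JOIN

Corrected query:
SELECT c.id, p.name, c.sales FROM authors p JOIN novels c ON c.author_id = p.id

Result:
id | name   | sales
---+--------+------
1  | Orwell | 23293
2  | Borges | 65480
3  | Borges | 23709
4  | Orwell | 2241 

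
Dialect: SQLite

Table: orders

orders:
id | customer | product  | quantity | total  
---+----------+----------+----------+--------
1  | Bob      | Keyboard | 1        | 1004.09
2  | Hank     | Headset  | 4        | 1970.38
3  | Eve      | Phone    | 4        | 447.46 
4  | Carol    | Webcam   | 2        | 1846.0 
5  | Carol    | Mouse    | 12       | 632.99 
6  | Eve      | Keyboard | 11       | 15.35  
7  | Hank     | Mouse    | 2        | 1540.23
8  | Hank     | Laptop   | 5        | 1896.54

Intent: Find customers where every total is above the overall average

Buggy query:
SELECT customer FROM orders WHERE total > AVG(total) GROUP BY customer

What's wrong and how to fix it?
Bug: WHERE evaluates per row before aggregation, so AVG() is unavailable

Fix: Compute the overall average in a scalar subquery and compare each group's MIN against it in HAVING

Corrected query:
SELECT customer FROM orders GROUP BY customer HAVING MIN(total) > (SELECT AVG(total) FROM orders)

Result:
customer
--------
Hank    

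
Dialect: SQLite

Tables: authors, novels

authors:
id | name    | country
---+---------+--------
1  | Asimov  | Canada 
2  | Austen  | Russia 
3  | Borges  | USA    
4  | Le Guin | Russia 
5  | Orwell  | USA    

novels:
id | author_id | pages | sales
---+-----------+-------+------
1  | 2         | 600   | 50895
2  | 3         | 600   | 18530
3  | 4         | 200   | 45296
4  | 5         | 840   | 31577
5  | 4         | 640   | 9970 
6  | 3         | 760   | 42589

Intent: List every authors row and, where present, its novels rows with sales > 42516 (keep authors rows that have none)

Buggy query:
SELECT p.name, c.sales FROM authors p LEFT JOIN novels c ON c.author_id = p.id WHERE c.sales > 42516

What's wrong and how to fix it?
Bug: Filtering c.sales in WHERE discards the NULL rows produced by LEFT JOIN, turning it into an inner join

Fix: Move the right-table condition into the ON clause so unmatched parents are kept

Corrected query:
SELECT p.name, c.sales FROM authors p LEFT JOIN novels c ON c.author_id = p.id AND c.sales > 42516

Result:
name    | sales
--------+------
Asimov  | NULL 
Austen  | 50895
Borges  | 42589
Le Guin | 45296
Orwell  | NULL 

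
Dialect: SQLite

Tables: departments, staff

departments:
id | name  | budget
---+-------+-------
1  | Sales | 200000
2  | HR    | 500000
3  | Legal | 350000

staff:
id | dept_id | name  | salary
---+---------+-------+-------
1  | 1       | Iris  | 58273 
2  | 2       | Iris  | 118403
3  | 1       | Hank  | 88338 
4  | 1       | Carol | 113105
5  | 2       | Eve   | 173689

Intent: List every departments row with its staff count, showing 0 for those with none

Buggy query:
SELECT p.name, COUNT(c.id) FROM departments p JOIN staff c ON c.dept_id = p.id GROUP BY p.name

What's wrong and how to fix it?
Bug: INNER JOIN drops departments rows that have no matching staff rows

Fix: Use LEFT JOIN so parents without children still appear (COUNT(c.id) gives 0)

Corrected query:
SELECT p.name, COUNT(c.id) FROM departments p LEFT JOIN staff c ON c.dept_id = p.id GROUP BY p.name

Result:
name  | COUNT(c.id)
------+------------
HR    | 2          
Legal | 0          
Sales | 3          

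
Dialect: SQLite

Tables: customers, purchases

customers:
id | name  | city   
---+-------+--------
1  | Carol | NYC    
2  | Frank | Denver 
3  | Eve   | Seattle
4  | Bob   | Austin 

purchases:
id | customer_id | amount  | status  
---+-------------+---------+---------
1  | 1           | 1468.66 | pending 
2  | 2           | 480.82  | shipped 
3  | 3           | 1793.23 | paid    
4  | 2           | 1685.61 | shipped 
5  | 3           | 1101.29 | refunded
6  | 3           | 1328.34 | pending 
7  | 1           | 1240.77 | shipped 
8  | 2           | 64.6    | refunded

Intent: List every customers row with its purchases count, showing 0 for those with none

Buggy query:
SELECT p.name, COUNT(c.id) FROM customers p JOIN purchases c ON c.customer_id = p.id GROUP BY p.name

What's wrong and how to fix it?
Bug: INNER JOIN drops customers rows that have no matching purchases rows

Fix: Use LEFT JOIN so parents without children still appear (COUNT(c.id) gives 0)

Corrected query:
SELECT p.name, COUNT(c.id) FROM customers p LEFT JOIN purchases c ON c.customer_id = p.id GROUP BY p.name

Result:
name  | COUNT(c.id)
------+------------
Bob   | 0          
Carol | 2          
Eve   | 3          
Frank | 3          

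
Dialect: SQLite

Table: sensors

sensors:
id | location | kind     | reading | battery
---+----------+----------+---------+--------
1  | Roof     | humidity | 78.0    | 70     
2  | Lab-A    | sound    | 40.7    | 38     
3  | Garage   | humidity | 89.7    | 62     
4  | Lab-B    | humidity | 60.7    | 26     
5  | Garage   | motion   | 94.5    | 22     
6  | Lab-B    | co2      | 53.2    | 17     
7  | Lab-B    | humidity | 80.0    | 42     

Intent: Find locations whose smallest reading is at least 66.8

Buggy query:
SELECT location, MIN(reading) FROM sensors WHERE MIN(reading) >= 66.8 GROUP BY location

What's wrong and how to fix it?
Bug: MIN() in WHERE is a misuse of aggregate

Fix: Use HAVING for the per-group MIN condition

Corrected query:
SELECT location, MIN(reading) FROM sensors GROUP BY location HAVING MIN(reading) >= 66.8

Result:
location | MIN(reading)
---------+-------------
Garage   | 89.7        
Roof     | 78          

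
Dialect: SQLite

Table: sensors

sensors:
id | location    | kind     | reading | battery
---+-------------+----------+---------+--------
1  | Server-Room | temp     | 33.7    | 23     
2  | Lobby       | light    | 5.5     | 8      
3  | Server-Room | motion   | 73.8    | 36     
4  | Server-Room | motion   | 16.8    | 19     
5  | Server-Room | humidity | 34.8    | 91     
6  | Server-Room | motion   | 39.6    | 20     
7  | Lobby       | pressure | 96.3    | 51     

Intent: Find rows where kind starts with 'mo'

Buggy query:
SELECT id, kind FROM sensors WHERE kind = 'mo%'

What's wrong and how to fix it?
Bug: '=' compares the literal string including the % character; pattern matching needs LIKE

Fix: Use LIKE for wildcard pattern matching

Corrected query:
SELECT id, kind FROM sensors WHERE kind LIKE 'mo%'

Result:
id | kind  
---+-------
3  | motion
4  | motion
6  | motion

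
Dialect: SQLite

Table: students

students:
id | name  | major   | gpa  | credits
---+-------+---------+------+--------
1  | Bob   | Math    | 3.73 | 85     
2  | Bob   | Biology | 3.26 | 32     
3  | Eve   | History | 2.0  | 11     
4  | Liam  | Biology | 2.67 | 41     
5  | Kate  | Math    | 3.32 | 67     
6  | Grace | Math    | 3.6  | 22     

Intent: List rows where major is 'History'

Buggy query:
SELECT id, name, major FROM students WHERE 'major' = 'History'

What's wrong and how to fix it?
Bug: 'major' in single quotes is a string literal, not the column; the comparison is literal-vs-literal and never true

Fix: Reference the column as major without single quotes

Corrected query:
SELECT id, name, major FROM students WHERE major = 'History'

Result:
id | name | major  
---+------+--------
3  | Eve  | History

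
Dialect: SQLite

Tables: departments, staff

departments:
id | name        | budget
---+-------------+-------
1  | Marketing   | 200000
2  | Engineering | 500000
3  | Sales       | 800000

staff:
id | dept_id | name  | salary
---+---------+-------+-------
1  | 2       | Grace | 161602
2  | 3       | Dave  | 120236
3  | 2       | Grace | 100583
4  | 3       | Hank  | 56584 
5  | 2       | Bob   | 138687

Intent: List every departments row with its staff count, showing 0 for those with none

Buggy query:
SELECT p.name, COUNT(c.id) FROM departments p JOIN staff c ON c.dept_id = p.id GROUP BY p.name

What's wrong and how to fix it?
Bug: An inner join excludes parents with zero children

Fix: Switch to LEFT JOIN to retain unmatched parent rows

Corrected query:
SELECT p.name, COUNT(c.id) FROM departments p LEFT JOIN staff c ON c.dept_id = p.id GROUP BY p.name

Result:
name        | COUNT(c.id)
------------+------------
Engineering | 3          
Marketing   | 0          
Sales       | 2          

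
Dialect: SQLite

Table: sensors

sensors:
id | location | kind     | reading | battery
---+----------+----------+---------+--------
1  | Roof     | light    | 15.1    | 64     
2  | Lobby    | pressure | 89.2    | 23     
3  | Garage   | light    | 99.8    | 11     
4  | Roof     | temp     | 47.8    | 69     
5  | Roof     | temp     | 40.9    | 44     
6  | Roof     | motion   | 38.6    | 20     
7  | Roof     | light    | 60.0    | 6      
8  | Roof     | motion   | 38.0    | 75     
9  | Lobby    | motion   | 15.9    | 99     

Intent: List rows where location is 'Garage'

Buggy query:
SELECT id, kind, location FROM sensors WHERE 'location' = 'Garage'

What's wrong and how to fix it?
Bug: 'location' in single quotes is a string literal, not the column; the comparison is literal-vs-literal and never true

Fix: Reference the column as location without single quotes

Corrected query:
SELECT id, kind, location FROM sensors WHERE location = 'Garage'

Result:
id | kind  | location
---+-------+---------
3  | light | Garage  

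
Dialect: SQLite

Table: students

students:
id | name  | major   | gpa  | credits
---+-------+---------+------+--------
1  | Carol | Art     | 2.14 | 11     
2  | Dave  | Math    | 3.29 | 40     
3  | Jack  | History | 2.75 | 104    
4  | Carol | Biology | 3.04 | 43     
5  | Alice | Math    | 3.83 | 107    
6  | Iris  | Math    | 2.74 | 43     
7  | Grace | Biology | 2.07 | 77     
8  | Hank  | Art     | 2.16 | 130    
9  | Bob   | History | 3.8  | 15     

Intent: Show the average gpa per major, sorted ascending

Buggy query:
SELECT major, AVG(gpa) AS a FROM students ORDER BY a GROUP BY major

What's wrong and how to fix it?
Bug: GROUP BY must precede ORDER BY

Fix: Reorder: SELECT … FROM … GROUP BY … ORDER BY …

Corrected query:
SELECT major, AVG(gpa) AS a FROM students GROUP BY major ORDER BY a

Result:
major   | a       
--------+---------
Art     | 2.15    
Biology | 2.555   
History | 3.275   
Math    | 3.286667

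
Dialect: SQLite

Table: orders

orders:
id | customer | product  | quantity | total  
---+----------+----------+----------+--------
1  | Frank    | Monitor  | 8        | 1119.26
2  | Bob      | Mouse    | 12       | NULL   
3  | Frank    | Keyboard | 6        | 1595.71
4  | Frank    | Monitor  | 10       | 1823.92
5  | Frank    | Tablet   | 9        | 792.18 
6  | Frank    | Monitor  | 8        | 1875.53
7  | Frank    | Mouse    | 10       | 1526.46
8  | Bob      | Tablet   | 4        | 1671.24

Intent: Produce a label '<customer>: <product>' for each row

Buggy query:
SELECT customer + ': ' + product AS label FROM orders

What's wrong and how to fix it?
Bug: SQLite uses || for string concatenation; + coerces text to numbers (yielding 0)

Fix: Replace + with || to concatenate text

Corrected query:
SELECT customer || ': ' || product AS label FROM orders

Result:
label          
---------------
Frank: Monitor 
Bob: Mouse     
Frank: Keyboard
Frank: Monitor 
Frank: Tablet  
Frank: Monitor 
Frank: Mouse   
Bob: Tablet    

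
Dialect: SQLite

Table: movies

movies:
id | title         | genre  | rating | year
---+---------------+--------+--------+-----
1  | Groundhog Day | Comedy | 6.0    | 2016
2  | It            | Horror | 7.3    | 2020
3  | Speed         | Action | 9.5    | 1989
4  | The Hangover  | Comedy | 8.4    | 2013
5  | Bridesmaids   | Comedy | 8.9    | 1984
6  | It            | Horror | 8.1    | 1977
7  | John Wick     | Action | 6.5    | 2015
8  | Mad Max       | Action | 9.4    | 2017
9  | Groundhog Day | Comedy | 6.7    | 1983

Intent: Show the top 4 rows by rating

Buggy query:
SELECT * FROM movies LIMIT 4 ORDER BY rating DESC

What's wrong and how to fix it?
Bug: LIMIT must come after ORDER BY

Fix: Sort with ORDER BY, then apply LIMIT

Corrected query:
SELECT * FROM movies ORDER BY rating DESC LIMIT 4

Result:
id | title        | genre  | rating | year
---+--------------+--------+--------+-----
3  | Speed        | Action | 9.5    | 1989
8  | Mad Max      | Action | 9.4    | 2017
5  | Bridesmaids  | Comedy | 8.9    | 1984
4  | The Hangover | Comedy | 8.4    | 2013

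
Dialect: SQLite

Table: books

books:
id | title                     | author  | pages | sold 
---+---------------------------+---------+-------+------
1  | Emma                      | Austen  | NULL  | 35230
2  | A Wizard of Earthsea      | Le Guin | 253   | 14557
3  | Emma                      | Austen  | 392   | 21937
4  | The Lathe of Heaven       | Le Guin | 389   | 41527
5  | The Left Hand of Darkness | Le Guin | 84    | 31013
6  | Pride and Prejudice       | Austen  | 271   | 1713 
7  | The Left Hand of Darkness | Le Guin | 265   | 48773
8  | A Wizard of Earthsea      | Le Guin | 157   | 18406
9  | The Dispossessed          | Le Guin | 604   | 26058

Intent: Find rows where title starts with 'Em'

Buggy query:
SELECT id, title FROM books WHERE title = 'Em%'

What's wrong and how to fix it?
Bug: Wildcards only work with LIKE; '=' treats '%' as a literal character

Fix: Replace '=' with LIKE so 'Em%' is treated as a pattern

Corrected query:
SELECT id, title FROM books WHERE title LIKE 'Em%'

Result:
id | title
---+------
1  | Emma 
3  | Emma 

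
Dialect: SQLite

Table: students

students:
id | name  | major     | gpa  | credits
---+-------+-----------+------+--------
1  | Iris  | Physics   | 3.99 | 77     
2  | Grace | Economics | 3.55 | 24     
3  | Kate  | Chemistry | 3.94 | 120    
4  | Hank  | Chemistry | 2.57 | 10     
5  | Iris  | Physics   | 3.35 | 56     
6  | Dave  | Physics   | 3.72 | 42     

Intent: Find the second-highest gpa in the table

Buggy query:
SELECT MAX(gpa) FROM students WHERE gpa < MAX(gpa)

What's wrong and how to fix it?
Bug: The inner MAX is an aggregate inside WHERE, which is not allowed

Fix: Put the inner MAX in a scalar subquery

Corrected query:
SELECT MAX(gpa) FROM students WHERE gpa < (SELECT MAX(gpa) FROM students)

Result:
MAX(gpa)
--------
3.94    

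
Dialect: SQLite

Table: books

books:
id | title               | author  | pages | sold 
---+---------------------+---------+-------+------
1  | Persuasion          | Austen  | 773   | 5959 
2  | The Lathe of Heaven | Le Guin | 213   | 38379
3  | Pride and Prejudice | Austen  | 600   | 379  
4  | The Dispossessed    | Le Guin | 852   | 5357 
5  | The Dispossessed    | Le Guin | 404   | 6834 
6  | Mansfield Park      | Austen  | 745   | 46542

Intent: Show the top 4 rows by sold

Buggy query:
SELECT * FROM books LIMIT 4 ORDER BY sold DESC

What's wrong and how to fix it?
Bug: ORDER BY cannot follow LIMIT; LIMIT is the final clause

Fix: Swap the clauses: ORDER BY first, then LIMIT

Corrected query:
SELECT * FROM books ORDER BY sold DESC LIMIT 4

Result:
id | title               | author  | pages | sold 
---+---------------------+---------+-------+------
6  | Mansfield Park      | Austen  | 745   | 46542
2  | The Lathe of Heaven | Le Guin | 213   | 38379
5  | The Dispossessed    | Le Guin | 404   | 6834 
1  | Persuasion          | Austen  | 773   | 5959 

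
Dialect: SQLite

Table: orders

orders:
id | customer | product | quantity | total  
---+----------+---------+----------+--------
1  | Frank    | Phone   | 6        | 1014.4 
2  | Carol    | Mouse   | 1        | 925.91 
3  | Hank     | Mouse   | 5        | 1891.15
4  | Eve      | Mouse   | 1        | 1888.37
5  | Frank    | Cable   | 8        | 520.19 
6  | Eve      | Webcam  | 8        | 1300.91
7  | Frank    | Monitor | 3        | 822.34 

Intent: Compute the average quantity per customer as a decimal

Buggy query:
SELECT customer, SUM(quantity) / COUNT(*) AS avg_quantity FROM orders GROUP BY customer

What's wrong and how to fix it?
Bug: Both operands are integers, so '/' performs integer division and truncates

Fix: Cast one side to REAL so the division keeps the fractional part

Corrected query:
SELECT customer, SUM(quantity) * 1.0 / COUNT(*) AS avg_quantity FROM orders GROUP BY customer

Result:
customer | avg_quantity
---------+-------------
Carol    | 1           
Eve      | 4.5         
Frank    | 5.666667    
Hank     | 5           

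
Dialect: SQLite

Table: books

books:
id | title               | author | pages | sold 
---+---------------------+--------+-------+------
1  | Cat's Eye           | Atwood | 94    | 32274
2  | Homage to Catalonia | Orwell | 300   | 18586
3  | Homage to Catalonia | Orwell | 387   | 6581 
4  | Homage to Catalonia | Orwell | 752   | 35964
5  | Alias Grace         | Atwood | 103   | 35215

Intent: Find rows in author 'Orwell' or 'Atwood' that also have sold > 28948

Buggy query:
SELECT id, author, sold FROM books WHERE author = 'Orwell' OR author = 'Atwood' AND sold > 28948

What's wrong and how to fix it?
Bug: Without parentheses, AND is evaluated before OR, so the sold filter only applies to the 'Atwood' branch

Fix: Group the OR with parentheses (or use IN), then AND the threshold

Corrected query:
SELECT id, author, sold FROM books WHERE (author = 'Orwell' OR author = 'Atwood') AND sold > 28948

Result:
id | author | sold 
---+--------+------
1  | Atwood | 32274
4  | Orwell | 35964
5  | Atwood | 35215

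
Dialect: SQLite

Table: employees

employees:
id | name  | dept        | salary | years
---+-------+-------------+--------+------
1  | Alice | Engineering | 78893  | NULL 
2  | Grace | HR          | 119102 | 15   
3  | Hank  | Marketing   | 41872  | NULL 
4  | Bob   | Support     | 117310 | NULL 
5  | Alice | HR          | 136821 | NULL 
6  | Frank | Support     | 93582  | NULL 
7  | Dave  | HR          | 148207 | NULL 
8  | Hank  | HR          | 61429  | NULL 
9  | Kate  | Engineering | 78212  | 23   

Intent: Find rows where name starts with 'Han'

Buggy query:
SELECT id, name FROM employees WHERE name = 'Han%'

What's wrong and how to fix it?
Bug: Wildcards only work with LIKE; '=' treats '%' as a literal character

Fix: Use LIKE for wildcard pattern matching

Corrected query:
SELECT id, name FROM employees WHERE name LIKE 'Han%'

Result:
id | name
---+-----
3  | Hank
8  | Hank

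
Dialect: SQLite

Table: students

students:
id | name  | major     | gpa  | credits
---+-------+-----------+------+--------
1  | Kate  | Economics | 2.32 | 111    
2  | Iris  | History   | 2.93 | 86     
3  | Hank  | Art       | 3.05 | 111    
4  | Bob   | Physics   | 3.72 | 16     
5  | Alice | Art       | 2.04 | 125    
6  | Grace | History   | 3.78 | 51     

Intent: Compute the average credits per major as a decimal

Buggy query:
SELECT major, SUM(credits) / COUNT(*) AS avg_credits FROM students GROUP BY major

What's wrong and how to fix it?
Bug: SUM(credits) and COUNT(*) are both integers; the division truncates the fractional part

Fix: Cast one side to REAL so the division keeps the fractional part

Corrected query:
SELECT major, SUM(credits) * 1.0 / COUNT(*) AS avg_credits FROM students GROUP BY major

Result:
major     | avg_credits
----------+------------
Art       | 118        
Economics | 111        
History   | 68.5       
Physics   | 16         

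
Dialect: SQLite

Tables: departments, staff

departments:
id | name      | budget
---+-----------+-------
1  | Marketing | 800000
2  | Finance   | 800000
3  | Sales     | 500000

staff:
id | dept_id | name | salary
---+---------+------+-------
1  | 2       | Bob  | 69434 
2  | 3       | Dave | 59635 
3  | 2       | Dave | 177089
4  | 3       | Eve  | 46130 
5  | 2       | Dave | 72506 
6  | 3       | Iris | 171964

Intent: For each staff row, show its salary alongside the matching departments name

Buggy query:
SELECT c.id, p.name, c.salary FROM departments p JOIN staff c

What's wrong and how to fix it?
Bug: JOIN with no ON clause produces a cartesian product; every staff row pairs with every departments row

Fix: Specify the join condition linking the foreign key to the parent id

Corrected query:
SELECT c.id, p.name, c.salary FROM departments p JOIN staff c ON c.dept_id = p.id

Result:
id | name    | salary
---+---------+-------
1  | Finance | 69434 
2  | Sales   | 59635 
3  | Finance | 177089
4  | Sales   | 46130 
5  | Finance | 72506 
6  | Sales   | 171964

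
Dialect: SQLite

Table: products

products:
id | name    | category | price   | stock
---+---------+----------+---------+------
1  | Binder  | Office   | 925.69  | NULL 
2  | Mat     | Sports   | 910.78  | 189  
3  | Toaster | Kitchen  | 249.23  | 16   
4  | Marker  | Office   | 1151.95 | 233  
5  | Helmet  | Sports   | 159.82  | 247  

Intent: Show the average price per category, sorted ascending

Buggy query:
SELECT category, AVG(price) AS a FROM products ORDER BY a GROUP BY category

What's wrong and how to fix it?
Bug: GROUP BY must precede ORDER BY

Fix: Reorder: SELECT … FROM … GROUP BY … ORDER BY …

Corrected query:
SELECT category, AVG(price) AS a FROM products GROUP BY category ORDER BY a

Result:
category | a      
---------+--------
Kitchen  | 249.23 
Sports   | 535.3  
Office   | 1038.82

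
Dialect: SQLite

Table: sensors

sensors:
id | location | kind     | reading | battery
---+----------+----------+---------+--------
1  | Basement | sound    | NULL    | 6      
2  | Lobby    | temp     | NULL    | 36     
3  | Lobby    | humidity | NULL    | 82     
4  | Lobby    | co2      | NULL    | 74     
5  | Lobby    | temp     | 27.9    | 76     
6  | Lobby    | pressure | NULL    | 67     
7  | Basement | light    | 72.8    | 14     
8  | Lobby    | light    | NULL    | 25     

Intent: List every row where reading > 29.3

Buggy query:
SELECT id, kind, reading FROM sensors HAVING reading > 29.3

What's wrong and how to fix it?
Bug: This is a non-aggregate query (no GROUP BY, no aggregates), so in SQLite the HAVING clause is invalid here; a row-level condition belongs in WHERE

Fix: Replace HAVING with WHERE since the condition applies to individual rows

Corrected query:
SELECT id, kind, reading FROM sensors WHERE reading > 29.3

Result:
id | kind  | reading
---+-------+--------
7  | light | 72.8   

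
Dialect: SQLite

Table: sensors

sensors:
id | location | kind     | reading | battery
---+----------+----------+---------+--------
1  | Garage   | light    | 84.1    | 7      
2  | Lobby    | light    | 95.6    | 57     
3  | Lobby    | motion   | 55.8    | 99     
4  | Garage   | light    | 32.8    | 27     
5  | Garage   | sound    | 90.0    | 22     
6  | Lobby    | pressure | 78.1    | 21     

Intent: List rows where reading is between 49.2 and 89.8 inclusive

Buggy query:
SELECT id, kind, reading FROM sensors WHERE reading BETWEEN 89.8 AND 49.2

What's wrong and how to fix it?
Bug: The bounds are reversed; BETWEEN a AND b requires a <= b to match anything

Fix: Write BETWEEN 49.2 AND 89.8

Corrected query:
SELECT id, kind, reading FROM sensors WHERE reading BETWEEN 49.2 AND 89.8

Result:
id | kind     | reading
---+----------+--------
1  | light    | 84.1   
3  | motion   | 55.8   
6  | pressure | 78.1   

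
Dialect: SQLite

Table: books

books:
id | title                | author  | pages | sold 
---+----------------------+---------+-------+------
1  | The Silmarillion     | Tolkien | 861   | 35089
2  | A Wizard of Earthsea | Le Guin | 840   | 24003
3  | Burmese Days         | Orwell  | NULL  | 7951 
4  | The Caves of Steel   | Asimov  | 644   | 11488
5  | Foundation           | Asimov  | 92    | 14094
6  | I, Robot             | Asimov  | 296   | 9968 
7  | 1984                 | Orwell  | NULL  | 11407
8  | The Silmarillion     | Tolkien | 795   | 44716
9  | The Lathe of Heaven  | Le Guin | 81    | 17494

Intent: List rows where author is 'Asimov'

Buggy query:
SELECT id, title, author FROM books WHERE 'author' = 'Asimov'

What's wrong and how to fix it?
Bug: Single quotes denote string literals in SQL; the column name is being compared as a constant string

Fix: Reference the column as author without single quotes

Corrected query:
SELECT id, title, author FROM books WHERE author = 'Asimov'

Result:
id | title              | author
---+--------------------+-------
4  | The Caves of Steel | Asimov
5  | Foundation         | Asimov
6  | I, Robot           | Asimov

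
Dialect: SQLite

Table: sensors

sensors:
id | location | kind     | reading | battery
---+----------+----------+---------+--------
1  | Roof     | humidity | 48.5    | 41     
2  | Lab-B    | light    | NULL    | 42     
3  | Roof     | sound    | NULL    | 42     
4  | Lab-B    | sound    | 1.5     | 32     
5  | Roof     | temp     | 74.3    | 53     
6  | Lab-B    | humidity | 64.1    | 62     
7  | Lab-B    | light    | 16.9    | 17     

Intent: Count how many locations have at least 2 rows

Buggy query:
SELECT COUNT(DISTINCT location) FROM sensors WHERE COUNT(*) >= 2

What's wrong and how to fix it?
Bug: WHERE filters individual rows, not groups, so a group-level COUNT is invalid there

Fix: Group first with HAVING COUNT(*) >= 2, then COUNT the resulting groups

Corrected query:
SELECT COUNT(*) FROM (SELECT location FROM sensors GROUP BY location HAVING COUNT(*) >= 2)

Result:
COUNT(*)
--------
2       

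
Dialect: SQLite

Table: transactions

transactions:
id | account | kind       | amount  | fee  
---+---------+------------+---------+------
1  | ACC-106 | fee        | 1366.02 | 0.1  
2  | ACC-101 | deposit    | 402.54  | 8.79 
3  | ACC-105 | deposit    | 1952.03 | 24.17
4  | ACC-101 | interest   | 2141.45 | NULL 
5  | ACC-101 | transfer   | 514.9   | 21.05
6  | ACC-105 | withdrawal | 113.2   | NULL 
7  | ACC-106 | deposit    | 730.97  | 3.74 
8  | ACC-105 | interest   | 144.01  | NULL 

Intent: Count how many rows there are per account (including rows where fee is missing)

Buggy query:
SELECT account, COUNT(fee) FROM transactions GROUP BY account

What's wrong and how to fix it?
Bug: COUNT(column) counts non-NULL values only; rows with NULL fee aren't counted

Fix: Use COUNT(*) to count all rows regardless of NULL

Corrected query:
SELECT account, COUNT(*) FROM transactions GROUP BY account

Result:
account | COUNT(*)
--------+---------
ACC-101 | 3       
ACC-105 | 3       
ACC-106 | 2       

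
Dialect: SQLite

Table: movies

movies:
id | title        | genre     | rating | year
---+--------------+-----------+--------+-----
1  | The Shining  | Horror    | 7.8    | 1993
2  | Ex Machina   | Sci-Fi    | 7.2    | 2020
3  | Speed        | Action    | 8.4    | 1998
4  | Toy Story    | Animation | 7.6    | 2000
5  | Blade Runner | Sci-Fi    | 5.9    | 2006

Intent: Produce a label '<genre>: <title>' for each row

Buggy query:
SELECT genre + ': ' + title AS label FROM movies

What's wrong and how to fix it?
Bug: SQLite uses || for string concatenation; + coerces text to numbers (yielding 0)

Fix: Replace + with || to concatenate text

Corrected query:
SELECT genre || ': ' || title AS label FROM movies

Result:
label               
--------------------
Horror: The Shining 
Sci-Fi: Ex Machina  
Action: Speed       
Animation: Toy Story
Sci-Fi: Blade Runner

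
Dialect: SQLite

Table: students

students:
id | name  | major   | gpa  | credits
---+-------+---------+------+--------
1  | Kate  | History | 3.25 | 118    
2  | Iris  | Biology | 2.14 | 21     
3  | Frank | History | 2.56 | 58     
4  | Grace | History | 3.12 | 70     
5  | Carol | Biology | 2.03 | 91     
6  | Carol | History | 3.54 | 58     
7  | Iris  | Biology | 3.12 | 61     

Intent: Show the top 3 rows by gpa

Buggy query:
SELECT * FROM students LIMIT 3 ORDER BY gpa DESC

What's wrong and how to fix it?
Bug: LIMIT must come after ORDER BY

Fix: Swap the clauses: ORDER BY first, then LIMIT

Corrected query:
SELECT * FROM students ORDER BY gpa DESC LIMIT 3

Result:
id | name  | major   | gpa  | credits
---+-------+---------+------+--------
6  | Carol | History | 3.54 | 58     
1  | Kate  | History | 3.25 | 118    
4  | Grace | History | 3.12 | 70     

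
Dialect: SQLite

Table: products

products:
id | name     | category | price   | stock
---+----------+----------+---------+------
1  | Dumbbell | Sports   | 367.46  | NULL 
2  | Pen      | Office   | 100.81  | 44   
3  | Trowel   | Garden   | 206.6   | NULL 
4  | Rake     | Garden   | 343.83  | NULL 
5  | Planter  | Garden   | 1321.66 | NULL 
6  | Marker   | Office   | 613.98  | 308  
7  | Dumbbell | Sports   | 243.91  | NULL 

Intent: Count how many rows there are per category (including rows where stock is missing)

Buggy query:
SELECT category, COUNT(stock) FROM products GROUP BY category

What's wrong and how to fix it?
Bug: COUNT(stock) skips NULLs, so groups with missing stock are undercounted

Fix: Replace COUNT(stock) with COUNT(*)

Corrected query:
SELECT category, COUNT(*) FROM products GROUP BY category

Result:
category | COUNT(*)
---------+---------
Garden   | 3       
Office   | 2       
Sports   | 2       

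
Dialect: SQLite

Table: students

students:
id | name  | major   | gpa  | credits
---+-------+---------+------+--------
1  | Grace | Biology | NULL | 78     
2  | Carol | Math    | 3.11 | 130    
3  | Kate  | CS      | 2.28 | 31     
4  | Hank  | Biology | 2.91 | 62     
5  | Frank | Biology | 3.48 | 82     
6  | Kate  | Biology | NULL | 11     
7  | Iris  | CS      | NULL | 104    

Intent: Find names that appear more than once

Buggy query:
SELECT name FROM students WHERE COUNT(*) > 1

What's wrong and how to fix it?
Bug: WHERE can't reference COUNT(*); aggregates are computed after WHERE

Fix: Group first, then use HAVING for the count condition

Corrected query:
SELECT name FROM students GROUP BY name HAVING COUNT(*) > 1

Result:
name
----
Kate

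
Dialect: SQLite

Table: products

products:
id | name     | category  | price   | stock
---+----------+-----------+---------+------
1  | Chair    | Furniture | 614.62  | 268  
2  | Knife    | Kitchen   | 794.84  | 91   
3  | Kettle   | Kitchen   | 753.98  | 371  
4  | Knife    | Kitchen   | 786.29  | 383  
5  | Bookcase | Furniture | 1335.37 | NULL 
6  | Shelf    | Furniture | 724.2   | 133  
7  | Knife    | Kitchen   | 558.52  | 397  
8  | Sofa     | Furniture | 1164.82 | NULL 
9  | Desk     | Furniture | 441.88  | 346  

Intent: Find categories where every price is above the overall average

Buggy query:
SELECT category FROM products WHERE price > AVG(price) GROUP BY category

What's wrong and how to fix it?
Bug: WHERE evaluates per row before aggregation, so AVG() is unavailable

Fix: Compute the overall average in a scalar subquery and compare each group's MIN against it in HAVING

Corrected query:
SELECT category FROM products GROUP BY category HAVING MIN(price) > (SELECT AVG(price) FROM products)

Result:
(no rows)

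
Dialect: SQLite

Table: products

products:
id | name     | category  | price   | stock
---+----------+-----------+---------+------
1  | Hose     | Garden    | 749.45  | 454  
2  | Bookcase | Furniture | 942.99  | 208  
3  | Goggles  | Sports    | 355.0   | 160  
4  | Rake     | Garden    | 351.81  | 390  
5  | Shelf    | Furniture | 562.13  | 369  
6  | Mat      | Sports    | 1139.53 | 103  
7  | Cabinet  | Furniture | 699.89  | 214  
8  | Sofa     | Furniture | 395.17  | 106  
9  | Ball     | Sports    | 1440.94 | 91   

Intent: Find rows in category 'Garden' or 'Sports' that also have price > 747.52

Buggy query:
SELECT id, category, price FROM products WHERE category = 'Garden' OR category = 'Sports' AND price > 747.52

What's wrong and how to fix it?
Bug: Without parentheses, AND is evaluated before OR, so the price filter only applies to the 'Sports' branch

Fix: Add parentheses around the OR so the AND applies to both alternatives

Corrected query:
SELECT id, category, price FROM products WHERE (category = 'Garden' OR category = 'Sports') AND price > 747.52

Result:
id | category | price  
---+----------+--------
1  | Garden   | 749.45 
6  | Sports   | 1139.53
9  | Sports   | 1440.94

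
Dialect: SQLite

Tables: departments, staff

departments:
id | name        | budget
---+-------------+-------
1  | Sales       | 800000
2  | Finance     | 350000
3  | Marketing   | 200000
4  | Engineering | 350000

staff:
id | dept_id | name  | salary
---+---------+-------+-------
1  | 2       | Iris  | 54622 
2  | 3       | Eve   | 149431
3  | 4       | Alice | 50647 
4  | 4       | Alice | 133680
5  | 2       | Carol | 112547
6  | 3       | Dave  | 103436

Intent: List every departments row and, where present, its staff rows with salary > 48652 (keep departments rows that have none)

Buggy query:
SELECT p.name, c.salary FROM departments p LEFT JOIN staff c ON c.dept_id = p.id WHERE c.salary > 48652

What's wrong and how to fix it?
Bug: Filtering c.salary in WHERE discards the NULL rows produced by LEFT JOIN, turning it into an inner join

Fix: Put 'c.salary > 48652' in the JOIN's ON clause instead of WHERE

Corrected query:
SELECT p.name, c.salary FROM departments p LEFT JOIN staff c ON c.dept_id = p.id AND c.salary > 48652

Result:
name        | salary
------------+-------
Sales       | NULL  
Finance     | 54622 
Finance     | 112547
Marketing   | 103436
Marketing   | 149431
Engineering | 50647 
Engineering | 133680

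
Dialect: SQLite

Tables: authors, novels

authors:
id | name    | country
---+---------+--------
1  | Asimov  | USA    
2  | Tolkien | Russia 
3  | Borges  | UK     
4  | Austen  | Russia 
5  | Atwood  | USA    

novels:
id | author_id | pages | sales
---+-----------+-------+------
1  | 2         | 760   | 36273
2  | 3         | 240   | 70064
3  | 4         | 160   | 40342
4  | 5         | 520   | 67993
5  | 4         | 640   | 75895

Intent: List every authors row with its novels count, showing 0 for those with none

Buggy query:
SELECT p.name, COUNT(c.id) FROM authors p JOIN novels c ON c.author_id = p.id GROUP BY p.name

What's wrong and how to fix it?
Bug: INNER JOIN drops authors rows that have no matching novels rows

Fix: Use LEFT JOIN so parents without children still appear (COUNT(c.id) gives 0)

Corrected query:
SELECT p.name, COUNT(c.id) FROM authors p LEFT JOIN novels c ON c.author_id = p.id GROUP BY p.name

Result:
name    | COUNT(c.id)
--------+------------
Asimov  | 0          
Atwood  | 1          
Austen  | 2          
Borges  | 1          
Tolkien | 1          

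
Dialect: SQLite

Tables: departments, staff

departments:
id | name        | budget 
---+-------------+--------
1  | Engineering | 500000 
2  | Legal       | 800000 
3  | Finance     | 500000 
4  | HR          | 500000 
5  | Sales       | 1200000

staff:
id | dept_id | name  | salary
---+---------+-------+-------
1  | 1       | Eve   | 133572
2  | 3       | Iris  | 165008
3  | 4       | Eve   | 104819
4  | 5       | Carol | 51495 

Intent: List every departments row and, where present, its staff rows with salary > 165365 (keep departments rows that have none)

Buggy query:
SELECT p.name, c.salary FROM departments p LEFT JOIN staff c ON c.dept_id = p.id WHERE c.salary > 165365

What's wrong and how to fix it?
Bug: Filtering c.salary in WHERE discards the NULL rows produced by LEFT JOIN, turning it into an inner join

Fix: Move the right-table condition into the ON clause so unmatched parents are kept

Corrected query:
SELECT p.name, c.salary FROM departments p LEFT JOIN staff c ON c.dept_id = p.id AND c.salary > 165365

Result:
name        | salary
------------+-------
Engineering | NULL  
Legal       | NULL  
Finance     | NULL  
HR          | NULL  
Sales       | NULL  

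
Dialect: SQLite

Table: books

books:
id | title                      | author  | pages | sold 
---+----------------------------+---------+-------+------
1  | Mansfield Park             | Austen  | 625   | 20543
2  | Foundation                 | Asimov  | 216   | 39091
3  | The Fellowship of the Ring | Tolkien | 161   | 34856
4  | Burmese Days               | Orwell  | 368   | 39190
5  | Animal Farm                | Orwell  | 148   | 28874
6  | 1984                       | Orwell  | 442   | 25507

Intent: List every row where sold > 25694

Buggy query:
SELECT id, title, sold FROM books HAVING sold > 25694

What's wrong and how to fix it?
Bug: This is a non-aggregate query (no GROUP BY, no aggregates), so in SQLite the HAVING clause is invalid here; a row-level condition belongs in WHERE

Fix: Replace HAVING with WHERE since the condition applies to individual rows

Corrected query:
SELECT id, title, sold FROM books WHERE sold > 25694

Result:
id | title                      | sold 
---+----------------------------+------
2  | Foundation                 | 39091
3  | The Fellowship of the Ring | 34856
4  | Burmese Days               | 39190
5  | Animal Farm                | 28874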